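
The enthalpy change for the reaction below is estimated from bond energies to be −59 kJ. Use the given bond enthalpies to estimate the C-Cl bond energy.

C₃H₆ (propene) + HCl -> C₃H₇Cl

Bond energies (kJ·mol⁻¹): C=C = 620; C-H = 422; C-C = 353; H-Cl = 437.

D(C-Cl) ≈ 341 kJ/mol

Let D be the C-Cl bond energy.
Σ(broken) = 1×353 + 6×422 + 1×620 + 1×437 = 3942
Σ(formed) = 2×353 + 1×D + 7×422 = 3660 + D
ΔH = Σ(broken) − Σ(formed) = (3942) − (3660 + D) = +282 − D
Setting this equal to −59 kJ gives D = 341 kJ/mol.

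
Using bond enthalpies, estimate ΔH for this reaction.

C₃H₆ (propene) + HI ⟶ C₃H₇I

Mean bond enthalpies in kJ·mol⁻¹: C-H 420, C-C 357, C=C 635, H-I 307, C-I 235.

Bonds broken (reactants):
  C-C: 1 × 357 = 357
  C-H: 6 × 420 = 2520
  C=C: 1 × 635 = 635
  H-I: 1 × 307 = 307
  Σ(broken) = 3819 kJ
Bonds formed (products):
  C-C: 2 × 357 = 714
  C-H: 7 × 420 = 2940
  C-I: 1 × 235 = 235
  Σ(formed) = 3889 kJ
ΔH = Σ(broken) − Σ(formed) = 3819 − 3889 = −70 kJ

ΔH ≈ −70 kJ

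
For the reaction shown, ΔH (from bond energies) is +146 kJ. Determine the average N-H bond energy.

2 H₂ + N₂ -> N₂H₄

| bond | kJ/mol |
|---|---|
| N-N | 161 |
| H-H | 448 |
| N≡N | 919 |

Let D be the N-H bond energy.
Σ(broken) = 2×448 + 1×919 = 1815
Σ(formed) = 4×D + 1×161 = 161 + 4D
ΔH = Σ(broken) − Σ(formed) = (1815) − (161 + 4D) = +1654 − 4D
Setting this equal to +146 kJ gives 4D = 1508, so D = 377 kJ/mol.

D(N-H) ≈ 377 kJ/mol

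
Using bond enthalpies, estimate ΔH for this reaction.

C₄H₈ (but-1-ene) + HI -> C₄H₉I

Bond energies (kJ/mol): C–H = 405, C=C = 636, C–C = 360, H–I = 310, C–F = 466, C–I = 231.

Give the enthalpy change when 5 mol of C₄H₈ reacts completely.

ΔH = −250 kJ

Bonds broken (reactants):
  C–C: 2 × 360 = 720
  C–H: 8 × 405 = 3240
  C=C: 1 × 636 = 636
  H–I: 1 × 310 = 310
  Σ(broken) = 4906 kJ
Bonds formed (products):
  C–C: 3 × 360 = 1080
  C–H: 9 × 405 = 3645
  C–I: 1 × 231 = 231
  Σ(formed) = 4956 kJ
ΔH = Σ(broken) − Σ(formed) = 4906 − 4956 = −50 kJ
For 5× the reaction as written: 5 × (−50) = −250 kJ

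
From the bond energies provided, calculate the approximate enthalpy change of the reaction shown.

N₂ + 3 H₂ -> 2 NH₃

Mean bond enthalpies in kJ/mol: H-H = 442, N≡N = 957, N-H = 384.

ΔH ≈ −21 kJ

Bonds broken (reactants):
  H-H: 3 × 442 = 1326
  N≡N: 1 × 957 = 957
  Σ(broken) = 2283 kJ
Bonds formed (products):
  N-H: 6 × 384 = 2304
  Σ(formed) = 2304 kJ
ΔH = Σ(broken) − Σ(formed) = 2283 − 2304 = −21 kJ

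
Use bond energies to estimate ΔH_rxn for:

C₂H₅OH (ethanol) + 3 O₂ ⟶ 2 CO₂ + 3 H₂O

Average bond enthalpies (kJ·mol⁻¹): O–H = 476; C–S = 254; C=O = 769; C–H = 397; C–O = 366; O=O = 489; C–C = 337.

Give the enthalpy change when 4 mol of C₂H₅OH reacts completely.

ΔH = −5204 kJ

Bonds broken (reactants):
  C–C: 1 × 337 = 337
  C–H: 5 × 397 = 1985
  C–O: 1 × 366 = 366
  O–H: 1 × 476 = 476
  O=O: 3 × 489 = 1467
  Σ(broken) = 4631 kJ
Bonds formed (products):
  C=O: 4 × 769 = 3076
  O–H: 6 × 476 = 2856
  Σ(formed) = 5932 kJ
ΔH = Σ(broken) − Σ(formed) = 4631 − 5932 = −1301 kJ
For 4× the reaction as written: 4 × (−1301) = −5204 kJ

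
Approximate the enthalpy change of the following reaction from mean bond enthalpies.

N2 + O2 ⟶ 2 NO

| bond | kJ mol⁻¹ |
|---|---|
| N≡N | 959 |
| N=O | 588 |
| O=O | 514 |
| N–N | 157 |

Bonds broken (reactants):
  N≡N: 1 × 959 = 959
  O=O: 1 × 514 = 514
  Σ(broken) = 1473 kJ
Bonds formed (products):
  N=O: 2 × 588 = 1176
  Σ(formed) = 1176 kJ
ΔH = Σ(broken) − Σ(formed) = 1473 − 1176 = +297 kJ

ΔH ≈ +297 kJ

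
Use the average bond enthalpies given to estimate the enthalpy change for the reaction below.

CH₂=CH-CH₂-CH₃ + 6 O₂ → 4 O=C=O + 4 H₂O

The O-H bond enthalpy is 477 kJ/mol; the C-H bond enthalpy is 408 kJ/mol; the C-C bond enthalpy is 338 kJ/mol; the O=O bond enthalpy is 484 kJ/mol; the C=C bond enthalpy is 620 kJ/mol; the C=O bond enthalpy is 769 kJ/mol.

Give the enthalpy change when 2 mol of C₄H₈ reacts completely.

Bonds broken (reactants):
  C-C: 2 × 338 = 676
  C-H: 8 × 408 = 3264
  C=C: 1 × 620 = 620
  O=O: 6 × 484 = 2904
  Σ(broken) = 7464 kJ
Bonds formed (products):
  C=O: 8 × 769 = 6152
  O-H: 8 × 477 = 3816
  Σ(formed) = 9968 kJ
ΔH = Σ(broken) − Σ(formed) = 7464 − 9968 = −2504 kJ
For 2× the reaction as written: 2 × (−2504) = −5008 kJ

ΔH = −5008 kJ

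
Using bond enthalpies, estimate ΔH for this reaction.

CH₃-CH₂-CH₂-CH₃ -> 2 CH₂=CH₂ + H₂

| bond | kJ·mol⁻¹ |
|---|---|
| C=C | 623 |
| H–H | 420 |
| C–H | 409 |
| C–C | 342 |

ΔH ≈ +178 kJ

Bonds broken (reactants):
  C–C: 3 × 342 = 1026
  C–H: 10 × 409 = 4090
  Σ(broken) = 5116 kJ
Bonds formed (products):
  C–H: 8 × 409 = 3272
  C=C: 2 × 623 = 1246
  H–H: 1 × 420 = 420
  Σ(formed) = 4938 kJ
ΔH = Σ(broken) − Σ(formed) = 5116 − 4938 = +178 kJ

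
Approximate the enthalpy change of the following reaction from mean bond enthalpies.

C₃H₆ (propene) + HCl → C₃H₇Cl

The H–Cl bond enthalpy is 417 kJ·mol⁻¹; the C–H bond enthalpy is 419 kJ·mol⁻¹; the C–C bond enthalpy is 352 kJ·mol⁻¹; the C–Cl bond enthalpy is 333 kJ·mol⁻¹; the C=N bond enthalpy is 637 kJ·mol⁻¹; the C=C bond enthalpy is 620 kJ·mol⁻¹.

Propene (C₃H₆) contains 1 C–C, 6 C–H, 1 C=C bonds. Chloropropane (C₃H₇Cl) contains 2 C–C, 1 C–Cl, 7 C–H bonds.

Bonds broken (reactants):
  C–C: 1 × 352 = 352
  C–H: 6 × 419 = 2514
  C=C: 1 × 620 = 620
  H–Cl: 1 × 417 = 417
  Σ(broken) = 3903 kJ
Bonds formed (products):
  C–C: 2 × 352 = 704
  C–Cl: 1 × 333 = 333
  C–H: 7 × 419 = 2933
  Σ(formed) = 3970 kJ
ΔH = Σ(broken) − Σ(formed) = 3903 − 3970 = −67 kJ

ΔH ≈ −67 kJ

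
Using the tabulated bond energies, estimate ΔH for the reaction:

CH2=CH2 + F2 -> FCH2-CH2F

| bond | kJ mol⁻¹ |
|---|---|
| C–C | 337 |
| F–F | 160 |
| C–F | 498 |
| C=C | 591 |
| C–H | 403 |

ΔH ≈ −582 kJ

Bonds broken (reactants):
  C–H: 4 × 403 = 1612
  C=C: 1 × 591 = 591
  F–F: 1 × 160 = 160
  Σ(broken) = 2363 kJ
Bonds formed (products):
  C–C: 1 × 337 = 337
  C–F: 2 × 498 = 996
  C–H: 4 × 403 = 1612
  Σ(formed) = 2945 kJ
ΔH = Σ(broken) − Σ(formed) = 2363 − 2945 = −582 kJ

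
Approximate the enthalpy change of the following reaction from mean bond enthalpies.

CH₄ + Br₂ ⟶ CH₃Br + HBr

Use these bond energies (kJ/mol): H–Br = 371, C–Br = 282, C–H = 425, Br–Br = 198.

ΔH ≈ −30 kJ

Bonds broken (reactants):
  Br–Br: 1 × 198 = 198
  C–H: 4 × 425 = 1700
  Σ(broken) = 1898 kJ
Bonds formed (products):
  C–Br: 1 × 282 = 282
  C–H: 3 × 425 = 1275
  H–Br: 1 × 371 = 371
  Σ(formed) = 1928 kJ
ΔH = Σ(broken) − Σ(formed) = 1898 − 1928 = −30 kJ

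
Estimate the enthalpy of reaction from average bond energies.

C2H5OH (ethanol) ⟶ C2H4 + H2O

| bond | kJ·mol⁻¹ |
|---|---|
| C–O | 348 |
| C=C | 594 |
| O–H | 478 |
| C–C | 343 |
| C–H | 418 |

ΔH ≈ +37 kJ

Bonds broken (reactants):
  C–C: 1 × 343 = 343
  C–H: 5 × 418 = 2090
  C–O: 1 × 348 = 348
  O–H: 1 × 478 = 478
  Σ(broken) = 3259 kJ
Bonds formed (products):
  C–H: 4 × 418 = 1672
  C=C: 1 × 594 = 594
  O–H: 2 × 478 = 956
  Σ(formed) = 3222 kJ
ΔH = Σ(broken) − Σ(formed) = 3259 − 3222 = +37 kJ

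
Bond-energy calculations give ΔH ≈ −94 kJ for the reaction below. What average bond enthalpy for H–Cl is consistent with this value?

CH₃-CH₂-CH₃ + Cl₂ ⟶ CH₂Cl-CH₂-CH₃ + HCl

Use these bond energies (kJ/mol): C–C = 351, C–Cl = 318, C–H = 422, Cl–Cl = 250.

D(H–Cl) ≈ 448 kJ/mol

Let D be the H–Cl bond energy.
Σ(broken) = 2×351 + 8×422 + 1×250 = 4328
Σ(formed) = 2×351 + 1×318 + 7×422 + 1×D = 3974 + D
ΔH = Σ(broken) − Σ(formed) = (4328) − (3974 + D) = +354 − D
Setting this equal to −94 kJ gives D = 448 kJ/mol.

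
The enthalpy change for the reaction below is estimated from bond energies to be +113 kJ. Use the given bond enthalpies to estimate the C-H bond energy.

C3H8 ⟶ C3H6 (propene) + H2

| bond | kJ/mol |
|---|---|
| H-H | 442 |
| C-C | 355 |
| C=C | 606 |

Let D be the C-H bond energy.
Σ(broken) = 2×355 + 8×D = 710 + 8D
Σ(formed) = 1×355 + 6×D + 1×606 + 1×442 = 1403 + 6D
ΔH = Σ(broken) − Σ(formed) = (710 + 8D) − (1403 + 6D) = −693 + 2D
Setting this equal to +113 kJ gives 2D = 806, so D = 403 kJ/mol.

D(C-H) ≈ 403 kJ/mol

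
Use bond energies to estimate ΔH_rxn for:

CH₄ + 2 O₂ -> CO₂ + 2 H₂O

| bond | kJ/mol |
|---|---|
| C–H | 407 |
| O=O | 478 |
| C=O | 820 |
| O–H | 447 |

Bonds broken (reactants):
  C–H: 4 × 407 = 1628
  O=O: 2 × 478 = 956
  Σ(broken) = 2584 kJ
Bonds formed (products):
  C=O: 2 × 820 = 1640
  O–H: 4 × 447 = 1788
  Σ(formed) = 3428 kJ
ΔH = Σ(broken) − Σ(formed) = 2584 − 3428 = −844 kJ

ΔH ≈ −844 kJ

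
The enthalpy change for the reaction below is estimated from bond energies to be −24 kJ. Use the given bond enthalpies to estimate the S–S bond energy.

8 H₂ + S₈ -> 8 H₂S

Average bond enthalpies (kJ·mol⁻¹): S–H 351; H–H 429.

D(S–S) ≈ 270 kJ/mol

Let D be the S–S bond energy.
Σ(broken) = 8×429 + 8×D = 3432 + 8D
Σ(formed) = 16×351 = 5616
ΔH = Σ(broken) − Σ(formed) = (3432 + 8D) − (5616) = −2184 + 8D
Setting this equal to −24 kJ gives 8D = 2160, so D = 270 kJ/mol.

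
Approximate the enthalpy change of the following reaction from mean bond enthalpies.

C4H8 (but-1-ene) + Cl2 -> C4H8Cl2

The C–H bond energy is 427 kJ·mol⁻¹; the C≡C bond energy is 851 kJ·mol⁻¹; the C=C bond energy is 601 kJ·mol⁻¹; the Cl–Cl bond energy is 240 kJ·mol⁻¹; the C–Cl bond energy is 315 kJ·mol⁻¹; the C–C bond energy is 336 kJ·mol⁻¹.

Bonds broken (reactants):
  C–C: 2 × 336 = 672
  C–H: 8 × 427 = 3416
  C=C: 1 × 601 = 601
  Cl–Cl: 1 × 240 = 240
  Σ(broken) = 4929 kJ
Bonds formed (products):
  C–C: 3 × 336 = 1008
  C–Cl: 2 × 315 = 630
  C–H: 8 × 427 = 3416
  Σ(formed) = 5054 kJ
ΔH = Σ(broken) − Σ(formed) = 4929 − 5054 = −125 kJ

ΔH ≈ −125 kJ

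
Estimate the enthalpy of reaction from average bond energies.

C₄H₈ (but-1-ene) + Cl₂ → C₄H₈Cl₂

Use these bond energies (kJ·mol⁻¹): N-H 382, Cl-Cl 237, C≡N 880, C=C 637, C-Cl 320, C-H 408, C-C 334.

ΔH ≈ −100 kJ

Bonds broken (reactants):
  C-C: 2 × 334 = 668
  C-H: 8 × 408 = 3264
  C=C: 1 × 637 = 637
  Cl-Cl: 1 × 237 = 237
  Σ(broken) = 4806 kJ
Bonds formed (products):
  C-C: 3 × 334 = 1002
  C-Cl: 2 × 320 = 640
  C-H: 8 × 408 = 3264
  Σ(formed) = 4906 kJ
ΔH = Σ(broken) − Σ(formed) = 4806 − 4906 = −100 kJ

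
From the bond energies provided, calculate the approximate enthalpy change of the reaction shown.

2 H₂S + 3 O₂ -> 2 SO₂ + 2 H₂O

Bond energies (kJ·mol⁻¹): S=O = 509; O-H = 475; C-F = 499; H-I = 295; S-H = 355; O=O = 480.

ΔH ≈ −1076 kJ

Bonds broken (reactants):
  O=O: 3 × 480 = 1440
  S-H: 4 × 355 = 1420
  Σ(broken) = 2860 kJ
Bonds formed (products):
  O-H: 4 × 475 = 1900
  S=O: 4 × 509 = 2036
  Σ(formed) = 3936 kJ
ΔH = Σ(broken) − Σ(formed) = 2860 − 3936 = −1076 kJ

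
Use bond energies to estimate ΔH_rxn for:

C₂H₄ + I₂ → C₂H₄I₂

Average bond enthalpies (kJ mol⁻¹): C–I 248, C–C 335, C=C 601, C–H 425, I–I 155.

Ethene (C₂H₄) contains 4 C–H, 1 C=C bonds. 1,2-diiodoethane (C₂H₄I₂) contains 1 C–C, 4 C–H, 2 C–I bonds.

ΔH ≈ −75 kJ

Bonds broken (reactants):
  C–H: 4 × 425 = 1700
  C=C: 1 × 601 = 601
  I–I: 1 × 155 = 155
  Σ(broken) = 2456 kJ
Bonds formed (products):
  C–C: 1 × 335 = 335
  C–H: 4 × 425 = 1700
  C–I: 2 × 248 = 496
  Σ(formed) = 2531 kJ
ΔH = Σ(broken) − Σ(formed) = 2456 − 2531 = −75 kJ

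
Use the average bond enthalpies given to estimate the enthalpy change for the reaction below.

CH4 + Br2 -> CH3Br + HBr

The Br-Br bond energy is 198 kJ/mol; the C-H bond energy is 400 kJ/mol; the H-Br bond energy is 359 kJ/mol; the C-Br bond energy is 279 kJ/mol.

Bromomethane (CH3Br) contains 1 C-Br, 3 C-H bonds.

Bonds broken (reactants):
  Br-Br: 1 × 198 = 198
  C-H: 4 × 400 = 1600
  Σ(broken) = 1798 kJ
Bonds formed (products):
  C-Br: 1 × 279 = 279
  C-H: 3 × 400 = 1200
  H-Br: 1 × 359 = 359
  Σ(formed) = 1838 kJ
ΔH = Σ(broken) − Σ(formed) = 1798 − 1838 = −40 kJ

ΔH ≈ −40 kJ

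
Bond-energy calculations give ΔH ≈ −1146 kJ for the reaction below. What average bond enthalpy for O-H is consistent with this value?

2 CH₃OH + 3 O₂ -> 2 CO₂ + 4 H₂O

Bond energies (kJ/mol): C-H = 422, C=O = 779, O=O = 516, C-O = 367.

D(O-H) ≈ 474 kJ/mol

Let D be the O-H bond energy.
Σ(broken) = 6×422 + 2×367 + 2×D + 3×516 = 4814 + 2D
Σ(formed) = 4×779 + 8×D = 3116 + 8D
ΔH = Σ(broken) − Σ(formed) = (4814 + 2D) − (3116 + 8D) = +1698 − 6D
Setting this equal to −1146 kJ gives 6D = 2844, so D = 474 kJ/mol.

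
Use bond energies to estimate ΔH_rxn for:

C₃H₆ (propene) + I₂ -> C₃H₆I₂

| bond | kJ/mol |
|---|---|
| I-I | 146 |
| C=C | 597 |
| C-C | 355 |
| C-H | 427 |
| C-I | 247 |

ΔH ≈ −106 kJ

Bonds broken (reactants):
  C-C: 1 × 355 = 355
  C-H: 6 × 427 = 2562
  C=C: 1 × 597 = 597
  I-I: 1 × 146 = 146
  Σ(broken) = 3660 kJ
Bonds formed (products):
  C-C: 2 × 355 = 710
  C-H: 6 × 427 = 2562
  C-I: 2 × 247 = 494
  Σ(formed) = 3766 kJ
ΔH = Σ(broken) − Σ(formed) = 3660 − 3766 = −106 kJ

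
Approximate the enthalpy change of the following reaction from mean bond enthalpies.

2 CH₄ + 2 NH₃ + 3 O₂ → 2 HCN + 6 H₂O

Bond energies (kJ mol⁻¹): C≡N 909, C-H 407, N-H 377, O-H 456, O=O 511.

Bonds broken (reactants):
  C-H: 8 × 407 = 3256
  N-H: 6 × 377 = 2262
  O=O: 3 × 511 = 1533
  Σ(broken) = 7051 kJ
Bonds formed (products):
  C≡N: 2 × 909 = 1818
  C-H: 2 × 407 = 814
  O-H: 12 × 456 = 5472
  Σ(formed) = 8104 kJ
ΔH = Σ(broken) − Σ(formed) = 7051 − 8104 = −1053 kJ

ΔH ≈ −1053 kJ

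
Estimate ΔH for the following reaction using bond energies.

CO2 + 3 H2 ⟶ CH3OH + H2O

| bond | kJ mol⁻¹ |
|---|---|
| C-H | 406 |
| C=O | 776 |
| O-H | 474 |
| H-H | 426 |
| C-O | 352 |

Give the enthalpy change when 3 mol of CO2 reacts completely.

Bonds broken (reactants):
  C=O: 2 × 776 = 1552
  H-H: 3 × 426 = 1278
  Σ(broken) = 2830 kJ
Bonds formed (products):
  C-H: 3 × 406 = 1218
  C-O: 1 × 352 = 352
  O-H: 3 × 474 = 1422
  Σ(formed) = 2992 kJ
ΔH = Σ(broken) − Σ(formed) = 2830 − 2992 = −162 kJ
For 3× the reaction as written: 3 × (−162) = −486 kJ

ΔH = −486 kJ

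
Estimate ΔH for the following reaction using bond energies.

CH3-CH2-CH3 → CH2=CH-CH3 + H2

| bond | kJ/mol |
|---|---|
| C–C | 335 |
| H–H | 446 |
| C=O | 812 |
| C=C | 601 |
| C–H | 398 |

Bonds broken (reactants):
  C–C: 2 × 335 = 670
  C–H: 8 × 398 = 3184
  Σ(broken) = 3854 kJ
Bonds formed (products):
  C–C: 1 × 335 = 335
  C–H: 6 × 398 = 2388
  C=C: 1 × 601 = 601
  H–H: 1 × 446 = 446
  Σ(formed) = 3770 kJ
ΔH = Σ(broken) − Σ(formed) = 3854 − 3770 = +84 kJ

ΔH ≈ +84 kJ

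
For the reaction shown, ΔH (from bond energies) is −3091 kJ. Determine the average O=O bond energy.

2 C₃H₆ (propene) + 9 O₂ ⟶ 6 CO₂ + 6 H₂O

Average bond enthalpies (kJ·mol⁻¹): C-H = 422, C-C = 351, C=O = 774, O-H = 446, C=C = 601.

D(O=O) ≈ 509 kJ/mol

Let D be the O=O bond energy.
Σ(broken) = 2×351 + 12×422 + 2×601 + 9×D = 6968 + 9D
Σ(formed) = 12×774 + 12×446 = 14640
ΔH = Σ(broken) − Σ(formed) = (6968 + 9D) − (14640) = −7672 + 9D
Setting this equal to −3091 kJ gives 9D = 4581, so D = 509 kJ/mol.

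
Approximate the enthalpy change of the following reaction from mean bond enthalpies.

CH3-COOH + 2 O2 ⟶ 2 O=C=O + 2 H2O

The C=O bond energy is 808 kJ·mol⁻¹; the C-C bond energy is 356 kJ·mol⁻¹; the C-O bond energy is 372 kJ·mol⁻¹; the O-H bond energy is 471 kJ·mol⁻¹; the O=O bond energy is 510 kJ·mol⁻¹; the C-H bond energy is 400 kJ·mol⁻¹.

ΔH ≈ −889 kJ

Bonds broken (reactants):
  C-C: 1 × 356 = 356
  C-H: 3 × 400 = 1200
  C-O: 1 × 372 = 372
  C=O: 1 × 808 = 808
  O-H: 1 × 471 = 471
  O=O: 2 × 510 = 1020
  Σ(broken) = 4227 kJ
Bonds formed (products):
  C=O: 4 × 808 = 3232
  O-H: 4 × 471 = 1884
  Σ(formed) = 5116 kJ
ΔH = Σ(broken) − Σ(formed) = 4227 − 5116 = −889 kJ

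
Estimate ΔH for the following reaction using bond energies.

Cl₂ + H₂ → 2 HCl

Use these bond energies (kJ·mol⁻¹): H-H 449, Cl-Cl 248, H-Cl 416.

Bonds broken (reactants):
  Cl-Cl: 1 × 248 = 248
  H-H: 1 × 449 = 449
  Σ(broken) = 697 kJ
Bonds formed (products):
  H-Cl: 2 × 416 = 832
  Σ(formed) = 832 kJ
ΔH = Σ(broken) − Σ(formed) = 697 − 832 = −135 kJ

ΔH ≈ −135 kJ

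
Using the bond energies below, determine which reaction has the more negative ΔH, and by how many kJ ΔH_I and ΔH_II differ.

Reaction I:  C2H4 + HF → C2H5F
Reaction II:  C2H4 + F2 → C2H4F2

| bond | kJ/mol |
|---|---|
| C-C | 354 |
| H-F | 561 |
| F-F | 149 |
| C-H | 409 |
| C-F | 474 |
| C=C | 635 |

Reaction I:
  Bonds broken (reactants):
    C-H: 4 × 409 = 1636
    C=C: 1 × 635 = 635
    H-F: 1 × 561 = 561
    Σ(broken) = 2832 kJ
  Bonds formed (products):
    C-C: 1 × 354 = 354
    C-F: 1 × 474 = 474
    C-H: 5 × 409 = 2045
    Σ(formed) = 2873 kJ
  ΔH_I = 2832 − 2873 = −41 kJ
Reaction II:
  Bonds broken (reactants):
    C-H: 4 × 409 = 1636
    C=C: 1 × 635 = 635
    F-F: 1 × 149 = 149
    Σ(broken) = 2420 kJ
  Bonds formed (products):
    C-C: 1 × 354 = 354
    C-F: 2 × 474 = 948
    C-H: 4 × 409 = 1636
    Σ(formed) = 2938 kJ
  ΔH_II = 2420 − 2938 = −518 kJ
ΔH_I − ΔH_II = +477 kJ, so reaction II has the more negative ΔH; |ΔH_I − ΔH_II| = 477 kJ.

Reaction II, by 477 kJ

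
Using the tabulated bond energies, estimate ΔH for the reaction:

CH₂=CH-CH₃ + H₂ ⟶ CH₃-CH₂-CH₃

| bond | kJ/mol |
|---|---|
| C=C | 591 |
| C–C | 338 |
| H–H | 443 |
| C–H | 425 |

Bonds broken (reactants):
  C–C: 1 × 338 = 338
  C–H: 6 × 425 = 2550
  C=C: 1 × 591 = 591
  H–H: 1 × 443 = 443
  Σ(broken) = 3922 kJ
Bonds formed (products):
  C–C: 2 × 338 = 676
  C–H: 8 × 425 = 3400
  Σ(formed) = 4076 kJ
ΔH = Σ(broken) − Σ(formed) = 3922 − 4076 = −154 kJ

ΔH ≈ −154 kJ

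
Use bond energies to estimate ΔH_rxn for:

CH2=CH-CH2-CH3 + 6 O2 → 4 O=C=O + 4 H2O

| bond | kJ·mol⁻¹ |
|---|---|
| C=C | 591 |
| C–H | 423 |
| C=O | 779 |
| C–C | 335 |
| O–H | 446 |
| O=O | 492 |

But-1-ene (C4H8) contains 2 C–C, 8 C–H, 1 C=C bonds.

Bonds broken (reactants):
  C–C: 2 × 335 = 670
  C–H: 8 × 423 = 3384
  C=C: 1 × 591 = 591
  O=O: 6 × 492 = 2952
  Σ(broken) = 7597 kJ
Bonds formed (products):
  C=O: 8 × 779 = 6232
  O–H: 8 × 446 = 3568
  Σ(formed) = 9800 kJ
ΔH = Σ(broken) − Σ(formed) = 7597 − 9800 = −2203 kJ

ΔH ≈ −2203 kJ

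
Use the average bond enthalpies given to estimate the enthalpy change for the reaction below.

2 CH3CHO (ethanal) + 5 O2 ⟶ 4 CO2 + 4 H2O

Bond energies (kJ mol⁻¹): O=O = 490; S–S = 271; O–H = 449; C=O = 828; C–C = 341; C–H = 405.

Bonds broken (reactants):
  C–C: 2 × 341 = 682
  C–H: 8 × 405 = 3240
  C=O: 2 × 828 = 1656
  O=O: 5 × 490 = 2450
  Σ(broken) = 8028 kJ
Bonds formed (products):
  C=O: 8 × 828 = 6624
  O–H: 8 × 449 = 3592
  Σ(formed) = 10216 kJ
ΔH = Σ(broken) − Σ(formed) = 8028 − 10216 = −2188 kJ

ΔH ≈ −2188 kJ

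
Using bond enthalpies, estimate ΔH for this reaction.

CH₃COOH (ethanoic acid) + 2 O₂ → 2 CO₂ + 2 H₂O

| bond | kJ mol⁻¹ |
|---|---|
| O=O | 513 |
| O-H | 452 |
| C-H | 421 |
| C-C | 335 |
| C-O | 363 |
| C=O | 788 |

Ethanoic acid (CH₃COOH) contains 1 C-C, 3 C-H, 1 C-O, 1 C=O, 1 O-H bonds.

ΔH ≈ −733 kJ

Bonds broken (reactants):
  C-C: 1 × 335 = 335
  C-H: 3 × 421 = 1263
  C-O: 1 × 363 = 363
  C=O: 1 × 788 = 788
  O-H: 1 × 452 = 452
  O=O: 2 × 513 = 1026
  Σ(broken) = 4227 kJ
Bonds formed (products):
  C=O: 4 × 788 = 3152
  O-H: 4 × 452 = 1808
  Σ(formed) = 4960 kJ
ΔH = Σ(broken) − Σ(formed) = 4227 − 4960 = −733 kJ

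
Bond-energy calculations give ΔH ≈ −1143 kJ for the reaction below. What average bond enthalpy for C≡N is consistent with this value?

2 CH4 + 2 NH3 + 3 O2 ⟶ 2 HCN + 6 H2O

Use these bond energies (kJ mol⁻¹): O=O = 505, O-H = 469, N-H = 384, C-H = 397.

Let D be the C≡N bond energy.
Σ(broken) = 8×397 + 6×384 + 3×505 = 6995
Σ(formed) = 2×D + 2×397 + 12×469 = 6422 + 2D
ΔH = Σ(broken) − Σ(formed) = (6995) − (6422 + 2D) = +573 − 2D
Setting this equal to −1143 kJ gives 2D = 1716, so D = 858 kJ/mol.

D(C≡N) ≈ 858 kJ/mol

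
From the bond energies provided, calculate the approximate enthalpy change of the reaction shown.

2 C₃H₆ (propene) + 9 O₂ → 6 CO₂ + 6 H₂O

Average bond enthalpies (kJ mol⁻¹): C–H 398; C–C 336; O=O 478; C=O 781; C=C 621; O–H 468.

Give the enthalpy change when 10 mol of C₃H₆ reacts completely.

ΔH = −19980 kJ

Bonds broken (reactants):
  C–C: 2 × 336 = 672
  C–H: 12 × 398 = 4776
  C=C: 2 × 621 = 1242
  O=O: 9 × 478 = 4302
  Σ(broken) = 10992 kJ
Bonds formed (products):
  C=O: 12 × 781 = 9372
  O–H: 12 × 468 = 5616
  Σ(formed) = 14988 kJ
ΔH = Σ(broken) − Σ(formed) = 10992 − 14988 = −3996 kJ
For 5× the reaction as written: 5 × (−3996) = −19980 kJ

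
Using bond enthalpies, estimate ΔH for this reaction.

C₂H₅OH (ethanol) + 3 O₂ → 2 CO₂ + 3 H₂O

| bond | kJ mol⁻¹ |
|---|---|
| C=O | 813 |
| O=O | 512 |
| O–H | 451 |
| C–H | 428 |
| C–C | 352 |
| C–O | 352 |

Bonds broken (reactants):
  C–C: 1 × 352 = 352
  C–H: 5 × 428 = 2140
  C–O: 1 × 352 = 352
  O–H: 1 × 451 = 451
  O=O: 3 × 512 = 1536
  Σ(broken) = 4831 kJ
Bonds formed (products):
  C=O: 4 × 813 = 3252
  O–H: 6 × 451 = 2706
  Σ(formed) = 5958 kJ
ΔH = Σ(broken) − Σ(formed) = 4831 − 5958 = −1127 kJ

ΔH ≈ −1127 kJ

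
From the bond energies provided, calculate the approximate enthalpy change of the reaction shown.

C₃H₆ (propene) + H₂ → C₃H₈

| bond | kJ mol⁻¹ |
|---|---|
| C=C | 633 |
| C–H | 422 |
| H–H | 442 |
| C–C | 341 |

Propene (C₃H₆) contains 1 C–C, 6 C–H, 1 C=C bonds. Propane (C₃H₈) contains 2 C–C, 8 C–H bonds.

Bonds broken (reactants):
  C–C: 1 × 341 = 341
  C–H: 6 × 422 = 2532
  C=C: 1 × 633 = 633
  H–H: 1 × 442 = 442
  Σ(broken) = 3948 kJ
Bonds formed (products):
  C–C: 2 × 341 = 682
  C–H: 8 × 422 = 3376
  Σ(formed) = 4058 kJ
ΔH = Σ(broken) − Σ(formed) = 3948 − 4058 = −110 kJ

ΔH ≈ −110 kJ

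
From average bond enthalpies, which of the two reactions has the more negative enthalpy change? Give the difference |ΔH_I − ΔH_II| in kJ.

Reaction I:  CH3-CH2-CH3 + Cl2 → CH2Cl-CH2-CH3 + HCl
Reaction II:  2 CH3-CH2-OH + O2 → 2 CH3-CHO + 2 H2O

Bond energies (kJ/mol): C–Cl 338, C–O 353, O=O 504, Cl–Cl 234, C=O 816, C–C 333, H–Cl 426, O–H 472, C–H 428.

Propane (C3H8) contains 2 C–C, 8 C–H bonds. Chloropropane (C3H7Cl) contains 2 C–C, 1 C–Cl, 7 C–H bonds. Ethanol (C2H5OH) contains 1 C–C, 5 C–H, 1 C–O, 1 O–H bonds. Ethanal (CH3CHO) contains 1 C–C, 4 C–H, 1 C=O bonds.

Reaction I:
  Bonds broken (reactants):
    C–C: 2 × 333 = 666
    C–H: 8 × 428 = 3424
    Cl–Cl: 1 × 234 = 234
    Σ(broken) = 4324 kJ
  Bonds formed (products):
    C–C: 2 × 333 = 666
    C–Cl: 1 × 338 = 338
    C–H: 7 × 428 = 2996
    H–Cl: 1 × 426 = 426
    Σ(formed) = 4426 kJ
  ΔH_I = 4324 − 4426 = −102 kJ
Reaction II:
  Bonds broken (reactants):
    C–C: 2 × 333 = 666
    C–H: 10 × 428 = 4280
    C–O: 2 × 353 = 706
    O–H: 2 × 472 = 944
    O=O: 1 × 504 = 504
    Σ(broken) = 7100 kJ
  Bonds formed (products):
    C–C: 2 × 333 = 666
    C–H: 8 × 428 = 3424
    C=O: 2 × 816 = 1632
    O–H: 4 × 472 = 1888
    Σ(formed) = 7610 kJ
  ΔH_II = 7100 − 7610 = −510 kJ
ΔH_I − ΔH_II = +408 kJ, so reaction II has the more negative ΔH; |ΔH_I − ΔH_II| = 408 kJ.

Reaction II, by 408 kJ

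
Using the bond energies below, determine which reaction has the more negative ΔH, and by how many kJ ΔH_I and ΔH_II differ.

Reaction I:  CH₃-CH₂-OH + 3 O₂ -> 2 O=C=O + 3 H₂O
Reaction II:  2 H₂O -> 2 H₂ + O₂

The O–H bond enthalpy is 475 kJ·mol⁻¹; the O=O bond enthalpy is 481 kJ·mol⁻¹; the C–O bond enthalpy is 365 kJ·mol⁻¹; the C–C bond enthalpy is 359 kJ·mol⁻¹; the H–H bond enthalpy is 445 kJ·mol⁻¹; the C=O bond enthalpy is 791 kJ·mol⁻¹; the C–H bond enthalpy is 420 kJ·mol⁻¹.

Reaction I, by 1801 kJ

Reaction I:
  Bonds broken (reactants):
    C–C: 1 × 359 = 359
    C–H: 5 × 420 = 2100
    C–O: 1 × 365 = 365
    O–H: 1 × 475 = 475
    O=O: 3 × 481 = 1443
    Σ(broken) = 4742 kJ
  Bonds formed (products):
    C=O: 4 × 791 = 3164
    O–H: 6 × 475 = 2850
    Σ(formed) = 6014 kJ
  ΔH_I = 4742 − 6014 = −1272 kJ
Reaction II:
  Bonds broken (reactants):
    O–H: 4 × 475 = 1900
    Σ(broken) = 1900 kJ
  Bonds formed (products):
    H–H: 2 × 445 = 890
    O=O: 1 × 481 = 481
    Σ(formed) = 1371 kJ
  ΔH_II = 1900 − 1371 = +529 kJ
ΔH_I − ΔH_II = −1801 kJ, so reaction I has the more negative ΔH; |ΔH_I − ΔH_II| = 1801 kJ.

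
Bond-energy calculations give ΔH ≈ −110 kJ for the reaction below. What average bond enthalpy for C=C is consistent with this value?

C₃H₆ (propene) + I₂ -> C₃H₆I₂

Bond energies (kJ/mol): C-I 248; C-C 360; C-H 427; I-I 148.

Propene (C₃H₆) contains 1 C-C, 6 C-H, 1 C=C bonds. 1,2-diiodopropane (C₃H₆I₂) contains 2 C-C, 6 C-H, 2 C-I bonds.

Let D be the C=C bond energy.
Σ(broken) = 1×360 + 6×427 + 1×D + 1×148 = 3070 + D
Σ(formed) = 2×360 + 6×427 + 2×248 = 3778
ΔH = Σ(broken) − Σ(formed) = (3070 + D) − (3778) = −708 + D
Setting this equal to −110 kJ gives D = 598 kJ/mol.

D(C=C) ≈ 598 kJ/mol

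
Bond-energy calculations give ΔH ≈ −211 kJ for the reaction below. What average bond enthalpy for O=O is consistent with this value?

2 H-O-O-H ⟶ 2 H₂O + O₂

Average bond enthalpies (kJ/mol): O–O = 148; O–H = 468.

D(O=O) ≈ 507 kJ/mol

Let D be the O=O bond energy.
Σ(broken) = 4×468 + 2×148 = 2168
Σ(formed) = 4×468 + 1×D = 1872 + D
ΔH = Σ(broken) − Σ(formed) = (2168) − (1872 + D) = +296 − D
Setting this equal to −211 kJ gives D = 507 kJ/mol.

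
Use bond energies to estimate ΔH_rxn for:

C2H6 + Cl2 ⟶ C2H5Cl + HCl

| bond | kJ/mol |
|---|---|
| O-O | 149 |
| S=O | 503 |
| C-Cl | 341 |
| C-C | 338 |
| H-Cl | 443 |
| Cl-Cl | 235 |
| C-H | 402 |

Bonds broken (reactants):
  C-C: 1 × 338 = 338
  C-H: 6 × 402 = 2412
  Cl-Cl: 1 × 235 = 235
  Σ(broken) = 2985 kJ
Bonds formed (products):
  C-C: 1 × 338 = 338
  C-Cl: 1 × 341 = 341
  C-H: 5 × 402 = 2010
  H-Cl: 1 × 443 = 443
  Σ(formed) = 3132 kJ
ΔH = Σ(broken) − Σ(formed) = 2985 − 3132 = −147 kJ

ΔH ≈ −147 kJ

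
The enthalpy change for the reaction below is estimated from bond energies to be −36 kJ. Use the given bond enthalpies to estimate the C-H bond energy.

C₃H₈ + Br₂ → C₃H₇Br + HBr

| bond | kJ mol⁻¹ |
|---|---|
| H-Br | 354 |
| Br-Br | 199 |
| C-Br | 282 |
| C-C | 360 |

D(C-H) ≈ 401 kJ/mol

Let D be the C-H bond energy.
Σ(broken) = 1×199 + 2×360 + 8×D = 919 + 8D
Σ(formed) = 1×282 + 2×360 + 7×D + 1×354 = 1356 + 7D
ΔH = Σ(broken) − Σ(formed) = (919 + 8D) − (1356 + 7D) = −437 + D
Setting this equal to −36 kJ gives D = 401 kJ/mol.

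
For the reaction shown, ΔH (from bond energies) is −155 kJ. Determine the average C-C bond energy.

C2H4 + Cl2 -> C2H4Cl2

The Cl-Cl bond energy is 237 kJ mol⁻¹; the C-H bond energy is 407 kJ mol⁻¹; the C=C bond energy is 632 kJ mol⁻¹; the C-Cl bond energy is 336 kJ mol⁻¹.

Let D be the C-C bond energy.
Σ(broken) = 4×407 + 1×632 + 1×237 = 2497
Σ(formed) = 1×D + 2×336 + 4×407 = 2300 + D
ΔH = Σ(broken) − Σ(formed) = (2497) − (2300 + D) = +197 − D
Setting this equal to −155 kJ gives D = 352 kJ/mol.

D(C-C) ≈ 352 kJ/mol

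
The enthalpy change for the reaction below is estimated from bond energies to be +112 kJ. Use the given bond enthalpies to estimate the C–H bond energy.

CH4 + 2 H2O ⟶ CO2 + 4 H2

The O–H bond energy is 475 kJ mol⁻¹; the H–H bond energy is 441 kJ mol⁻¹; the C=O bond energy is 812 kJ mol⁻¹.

D(C–H) ≈ 400 kJ/mol

Let D be the C–H bond energy.
Σ(broken) = 4×D + 4×475 = 1900 + 4D
Σ(formed) = 2×812 + 4×441 = 3388
ΔH = Σ(broken) − Σ(formed) = (1900 + 4D) − (3388) = −1488 + 4D
Setting this equal to +112 kJ gives 4D = 1600, so D = 400 kJ/mol.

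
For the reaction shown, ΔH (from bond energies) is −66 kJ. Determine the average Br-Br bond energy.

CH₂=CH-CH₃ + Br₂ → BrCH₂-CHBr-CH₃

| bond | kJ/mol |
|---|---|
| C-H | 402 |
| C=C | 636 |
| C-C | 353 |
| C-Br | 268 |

D(Br-Br) ≈ 187 kJ/mol

Let D be the Br-Br bond energy.
Σ(broken) = 1×D + 1×353 + 6×402 + 1×636 = 3401 + D
Σ(formed) = 2×268 + 2×353 + 6×402 = 3654
ΔH = Σ(broken) − Σ(formed) = (3401 + D) − (3654) = −253 + D
Setting this equal to −66 kJ gives D = 187 kJ/mol.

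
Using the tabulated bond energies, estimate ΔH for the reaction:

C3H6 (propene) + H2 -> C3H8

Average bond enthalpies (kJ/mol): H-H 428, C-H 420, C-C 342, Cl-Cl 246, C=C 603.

Bonds broken (reactants):
  C-C: 1 × 342 = 342
  C-H: 6 × 420 = 2520
  C=C: 1 × 603 = 603
  H-H: 1 × 428 = 428
  Σ(broken) = 3893 kJ
Bonds formed (products):
  C-C: 2 × 342 = 684
  C-H: 8 × 420 = 3360
  Σ(formed) = 4044 kJ
ΔH = Σ(broken) − Σ(formed) = 3893 − 4044 = −151 kJ

ΔH ≈ −151 kJ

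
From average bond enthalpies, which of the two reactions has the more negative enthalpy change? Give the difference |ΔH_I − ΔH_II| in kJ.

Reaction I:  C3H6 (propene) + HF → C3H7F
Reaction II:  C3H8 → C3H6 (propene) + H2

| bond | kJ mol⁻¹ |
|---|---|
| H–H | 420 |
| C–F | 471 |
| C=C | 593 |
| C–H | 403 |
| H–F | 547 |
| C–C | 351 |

Reaction I:
  Bonds broken (reactants):
    C–C: 1 × 351 = 351
    C–H: 6 × 403 = 2418
    C=C: 1 × 593 = 593
    H–F: 1 × 547 = 547
    Σ(broken) = 3909 kJ
  Bonds formed (products):
    C–C: 2 × 351 = 702
    C–F: 1 × 471 = 471
    C–H: 7 × 403 = 2821
    Σ(formed) = 3994 kJ
  ΔH_I = 3909 − 3994 = −85 kJ
Reaction II:
  Bonds broken (reactants):
    C–C: 2 × 351 = 702
    C–H: 8 × 403 = 3224
    Σ(broken) = 3926 kJ
  Bonds formed (products):
    C–C: 1 × 351 = 351
    C–H: 6 × 403 = 2418
    C=C: 1 × 593 = 593
    H–H: 1 × 420 = 420
    Σ(formed) = 3782 kJ
  ΔH_II = 3926 − 3782 = +144 kJ
ΔH_I − ΔH_II = −229 kJ, so reaction I has the more negative ΔH; |ΔH_I − ΔH_II| = 229 kJ.

Reaction I, by 229 kJ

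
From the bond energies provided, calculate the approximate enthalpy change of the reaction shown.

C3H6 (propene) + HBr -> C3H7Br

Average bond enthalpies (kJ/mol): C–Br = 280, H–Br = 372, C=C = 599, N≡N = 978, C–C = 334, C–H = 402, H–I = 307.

ΔH ≈ −45 kJ

Bonds broken (reactants):
  C–C: 1 × 334 = 334
  C–H: 6 × 402 = 2412
  C=C: 1 × 599 = 599
  H–Br: 1 × 372 = 372
  Σ(broken) = 3717 kJ
Bonds formed (products):
  C–Br: 1 × 280 = 280
  C–C: 2 × 334 = 668
  C–H: 7 × 402 = 2814
  Σ(formed) = 3762 kJ
ΔH = Σ(broken) − Σ(formed) = 3717 − 3762 = −45 kJ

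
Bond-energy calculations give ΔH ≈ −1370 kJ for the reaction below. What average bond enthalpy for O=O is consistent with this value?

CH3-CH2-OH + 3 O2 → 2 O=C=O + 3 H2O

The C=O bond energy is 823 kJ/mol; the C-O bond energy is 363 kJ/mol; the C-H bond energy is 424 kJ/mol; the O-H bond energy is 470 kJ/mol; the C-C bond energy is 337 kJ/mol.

D(O=O) ≈ 484 kJ/mol

Let D be the O=O bond energy.
Σ(broken) = 1×337 + 5×424 + 1×363 + 1×470 + 3×D = 3290 + 3D
Σ(formed) = 4×823 + 6×470 = 6112
ΔH = Σ(broken) − Σ(formed) = (3290 + 3D) − (6112) = −2822 + 3D
Setting this equal to −1370 kJ gives 3D = 1452, so D = 484 kJ/mol.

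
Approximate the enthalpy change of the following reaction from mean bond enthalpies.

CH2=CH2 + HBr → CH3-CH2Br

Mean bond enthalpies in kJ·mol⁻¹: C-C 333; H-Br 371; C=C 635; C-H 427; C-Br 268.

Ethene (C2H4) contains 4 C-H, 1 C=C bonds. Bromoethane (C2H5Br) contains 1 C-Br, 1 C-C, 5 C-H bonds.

Bonds broken (reactants):
  C-H: 4 × 427 = 1708
  C=C: 1 × 635 = 635
  H-Br: 1 × 371 = 371
  Σ(broken) = 2714 kJ
Bonds formed (products):
  C-Br: 1 × 268 = 268
  C-C: 1 × 333 = 333
  C-H: 5 × 427 = 2135
  Σ(formed) = 2736 kJ
ΔH = Σ(broken) − Σ(formed) = 2714 − 2736 = −22 kJ

ΔH ≈ −22 kJ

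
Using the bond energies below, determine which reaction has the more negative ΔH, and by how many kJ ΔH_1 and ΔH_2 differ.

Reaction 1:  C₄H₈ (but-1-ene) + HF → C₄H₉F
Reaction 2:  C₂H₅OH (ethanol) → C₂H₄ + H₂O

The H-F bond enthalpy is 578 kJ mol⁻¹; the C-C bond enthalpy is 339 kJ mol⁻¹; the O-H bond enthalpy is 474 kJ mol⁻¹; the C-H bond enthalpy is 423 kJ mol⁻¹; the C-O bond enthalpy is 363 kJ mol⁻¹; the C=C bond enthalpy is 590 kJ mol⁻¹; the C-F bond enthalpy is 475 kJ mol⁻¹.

Reaction 1, by 130 kJ

Reaction 1:
  Bonds broken (reactants):
    C-C: 2 × 339 = 678
    C-H: 8 × 423 = 3384
    C=C: 1 × 590 = 590
    H-F: 1 × 578 = 578
    Σ(broken) = 5230 kJ
  Bonds formed (products):
    C-C: 3 × 339 = 1017
    C-F: 1 × 475 = 475
    C-H: 9 × 423 = 3807
    Σ(formed) = 5299 kJ
  ΔH_1 = 5230 − 5299 = −69 kJ
Reaction 2:
  Bonds broken (reactants):
    C-C: 1 × 339 = 339
    C-H: 5 × 423 = 2115
    C-O: 1 × 363 = 363
    O-H: 1 × 474 = 474
    Σ(broken) = 3291 kJ
  Bonds formed (products):
    C-H: 4 × 423 = 1692
    C=C: 1 × 590 = 590
    O-H: 2 × 474 = 948
    Σ(formed) = 3230 kJ
  ΔH_2 = 3291 − 3230 = +61 kJ
ΔH_1 − ΔH_2 = −130 kJ, so reaction 1 has the more negative ΔH; |ΔH_1 − ΔH_2| = 130 kJ.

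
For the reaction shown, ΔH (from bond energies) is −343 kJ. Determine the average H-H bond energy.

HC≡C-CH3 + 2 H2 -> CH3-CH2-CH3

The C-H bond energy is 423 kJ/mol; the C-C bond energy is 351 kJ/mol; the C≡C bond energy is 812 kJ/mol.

Let D be the H-H bond energy.
Σ(broken) = 1×812 + 1×351 + 4×423 + 2×D = 2855 + 2D
Σ(formed) = 2×351 + 8×423 = 4086
ΔH = Σ(broken) − Σ(formed) = (2855 + 2D) − (4086) = −1231 + 2D
Setting this equal to −343 kJ gives 2D = 888, so D = 444 kJ/mol.

D(H-H) ≈ 444 kJ/mol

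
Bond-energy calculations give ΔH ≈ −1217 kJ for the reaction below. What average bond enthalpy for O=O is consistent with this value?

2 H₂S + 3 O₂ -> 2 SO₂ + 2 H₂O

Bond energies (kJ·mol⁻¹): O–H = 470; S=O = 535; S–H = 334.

Let D be the O=O bond energy.
Σ(broken) = 3×D + 4×334 = 1336 + 3D
Σ(formed) = 4×470 + 4×535 = 4020
ΔH = Σ(broken) − Σ(formed) = (1336 + 3D) − (4020) = −2684 + 3D
Setting this equal to −1217 kJ gives 3D = 1467, so D = 489 kJ/mol.

D(O=O) ≈ 489 kJ/mol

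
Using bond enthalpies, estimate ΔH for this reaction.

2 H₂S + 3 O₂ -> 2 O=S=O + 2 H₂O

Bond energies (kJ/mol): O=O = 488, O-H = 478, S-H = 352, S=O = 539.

Bonds broken (reactants):
  O=O: 3 × 488 = 1464
  S-H: 4 × 352 = 1408
  Σ(broken) = 2872 kJ
Bonds formed (products):
  O-H: 4 × 478 = 1912
  S=O: 4 × 539 = 2156
  Σ(formed) = 4068 kJ
ΔH = Σ(broken) − Σ(formed) = 2872 − 4068 = −1196 kJ

ΔH ≈ −1196 kJ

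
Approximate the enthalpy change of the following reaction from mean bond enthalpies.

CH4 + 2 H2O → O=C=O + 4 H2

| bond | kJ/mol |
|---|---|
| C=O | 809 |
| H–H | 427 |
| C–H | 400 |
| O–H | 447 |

ΔH ≈ +62 kJ

Bonds broken (reactants):
  C–H: 4 × 400 = 1600
  O–H: 4 × 447 = 1788
  Σ(broken) = 3388 kJ
Bonds formed (products):
  C=O: 2 × 809 = 1618
  H–H: 4 × 427 = 1708
  Σ(formed) = 3326 kJ
ΔH = Σ(broken) − Σ(formed) = 3388 − 3326 = +62 kJ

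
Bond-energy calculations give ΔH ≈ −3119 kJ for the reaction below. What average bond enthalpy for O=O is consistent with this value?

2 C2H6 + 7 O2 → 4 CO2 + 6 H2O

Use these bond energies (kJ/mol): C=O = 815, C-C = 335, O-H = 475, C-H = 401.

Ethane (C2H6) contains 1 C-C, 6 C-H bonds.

D(O=O) ≈ 517 kJ/mol

Let D be the O=O bond energy.
Σ(broken) = 2×335 + 12×401 + 7×D = 5482 + 7D
Σ(formed) = 8×815 + 12×475 = 12220
ΔH = Σ(broken) − Σ(formed) = (5482 + 7D) − (12220) = −6738 + 7D
Setting this equal to −3119 kJ gives 7D = 3619, so D = 517 kJ/mol.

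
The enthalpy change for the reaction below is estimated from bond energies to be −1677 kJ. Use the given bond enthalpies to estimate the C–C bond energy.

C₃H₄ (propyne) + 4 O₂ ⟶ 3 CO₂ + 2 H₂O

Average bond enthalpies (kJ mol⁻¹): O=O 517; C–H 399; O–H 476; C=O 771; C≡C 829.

D(C–C) ≈ 360 kJ/mol

Let D be the C–C bond energy.
Σ(broken) = 1×829 + 1×D + 4×399 + 4×517 = 4493 + D
Σ(formed) = 6×771 + 4×476 = 6530
ΔH = Σ(broken) − Σ(formed) = (4493 + D) − (6530) = −2037 + D
Setting this equal to −1677 kJ gives D = 360 kJ/mol.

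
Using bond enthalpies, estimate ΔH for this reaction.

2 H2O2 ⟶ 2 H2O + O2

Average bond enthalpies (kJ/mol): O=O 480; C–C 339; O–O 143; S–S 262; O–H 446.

Bonds broken (reactants):
  O–H: 4 × 446 = 1784
  O–O: 2 × 143 = 286
  Σ(broken) = 2070 kJ
Bonds formed (products):
  O–H: 4 × 446 = 1784
  O=O: 1 × 480 = 480
  Σ(formed) = 2264 kJ
ΔH = Σ(broken) − Σ(formed) = 2070 − 2264 = −194 kJ

ΔH ≈ −194 kJ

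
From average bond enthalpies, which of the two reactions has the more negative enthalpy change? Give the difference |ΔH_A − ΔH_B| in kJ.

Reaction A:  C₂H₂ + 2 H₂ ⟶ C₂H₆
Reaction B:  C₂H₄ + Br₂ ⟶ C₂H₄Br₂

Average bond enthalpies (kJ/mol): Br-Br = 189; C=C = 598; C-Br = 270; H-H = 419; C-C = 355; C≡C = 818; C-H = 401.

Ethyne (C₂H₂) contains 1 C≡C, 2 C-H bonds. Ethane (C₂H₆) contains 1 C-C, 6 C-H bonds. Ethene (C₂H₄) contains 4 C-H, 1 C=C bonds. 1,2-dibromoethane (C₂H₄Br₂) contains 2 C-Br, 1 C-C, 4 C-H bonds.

Reaction A, by 195 kJ

Reaction A:
  Bonds broken (reactants):
    C≡C: 1 × 818 = 818
    C-H: 2 × 401 = 802
    H-H: 2 × 419 = 838
    Σ(broken) = 2458 kJ
  Bonds formed (products):
    C-C: 1 × 355 = 355
    C-H: 6 × 401 = 2406
    Σ(formed) = 2761 kJ
  ΔH_A = 2458 − 2761 = −303 kJ
Reaction B:
  Bonds broken (reactants):
    Br-Br: 1 × 189 = 189
    C-H: 4 × 401 = 1604
    C=C: 1 × 598 = 598
    Σ(broken) = 2391 kJ
  Bonds formed (products):
    C-Br: 2 × 270 = 540
    C-C: 1 × 355 = 355
    C-H: 4 × 401 = 1604
    Σ(formed) = 2499 kJ
  ΔH_B = 2391 − 2499 = −108 kJ
ΔH_A − ΔH_B = −195 kJ, so reaction A has the more negative ΔH; |ΔH_A − ΔH_B| = 195 kJ.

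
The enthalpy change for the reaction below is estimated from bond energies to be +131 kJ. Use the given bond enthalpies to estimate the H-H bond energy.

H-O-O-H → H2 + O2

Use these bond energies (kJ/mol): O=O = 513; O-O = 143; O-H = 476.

D(H-H) ≈ 451 kJ/mol

Let D be the H-H bond energy.
Σ(broken) = 2×476 + 1×143 = 1095
Σ(formed) = 1×D + 1×513 = 513 + D
ΔH = Σ(broken) − Σ(formed) = (1095) − (513 + D) = +582 − D
Setting this equal to +131 kJ gives D = 451 kJ/mol.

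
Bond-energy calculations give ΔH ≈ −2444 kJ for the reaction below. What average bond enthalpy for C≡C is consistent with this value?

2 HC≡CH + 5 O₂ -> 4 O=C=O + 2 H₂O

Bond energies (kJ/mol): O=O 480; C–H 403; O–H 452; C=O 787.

Let D be the C≡C bond energy.
Σ(broken) = 2×D + 4×403 + 5×480 = 4012 + 2D
Σ(formed) = 8×787 + 4×452 = 8104
ΔH = Σ(broken) − Σ(formed) = (4012 + 2D) − (8104) = −4092 + 2D
Setting this equal to −2444 kJ gives 2D = 1648, so D = 824 kJ/mol.

D(C≡C) ≈ 824 kJ/mol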